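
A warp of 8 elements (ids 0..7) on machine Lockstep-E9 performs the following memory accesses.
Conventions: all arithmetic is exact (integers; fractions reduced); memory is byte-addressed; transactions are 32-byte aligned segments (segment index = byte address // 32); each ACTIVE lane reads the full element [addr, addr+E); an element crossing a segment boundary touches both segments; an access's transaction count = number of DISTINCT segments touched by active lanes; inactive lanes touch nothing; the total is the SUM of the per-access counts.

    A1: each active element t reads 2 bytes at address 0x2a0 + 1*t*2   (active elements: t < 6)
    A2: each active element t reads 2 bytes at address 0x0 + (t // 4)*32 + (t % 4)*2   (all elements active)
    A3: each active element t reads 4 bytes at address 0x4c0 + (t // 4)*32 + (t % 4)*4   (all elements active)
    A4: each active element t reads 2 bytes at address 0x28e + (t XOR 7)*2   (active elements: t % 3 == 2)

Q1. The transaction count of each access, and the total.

A1: 1 transaction
A2: 2 transactions
A3: 2 transactions
A4: 1 transaction

Answer: 1,2,2,1; total 6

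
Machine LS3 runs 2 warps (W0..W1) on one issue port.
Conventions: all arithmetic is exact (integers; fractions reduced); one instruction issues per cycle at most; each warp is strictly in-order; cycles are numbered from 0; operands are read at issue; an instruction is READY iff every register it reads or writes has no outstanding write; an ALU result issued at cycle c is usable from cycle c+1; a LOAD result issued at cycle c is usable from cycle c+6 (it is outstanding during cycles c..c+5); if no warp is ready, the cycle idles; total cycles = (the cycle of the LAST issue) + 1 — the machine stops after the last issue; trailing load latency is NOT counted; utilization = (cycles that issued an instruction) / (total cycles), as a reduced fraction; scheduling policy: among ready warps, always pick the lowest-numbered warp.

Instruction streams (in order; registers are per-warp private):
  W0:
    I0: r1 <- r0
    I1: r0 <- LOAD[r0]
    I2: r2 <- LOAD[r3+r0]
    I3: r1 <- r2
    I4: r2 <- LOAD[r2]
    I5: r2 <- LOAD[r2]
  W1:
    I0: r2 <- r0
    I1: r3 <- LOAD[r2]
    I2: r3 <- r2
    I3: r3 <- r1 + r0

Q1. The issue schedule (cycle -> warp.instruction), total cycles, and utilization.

cycle 0: W0.I0
cycle 1: W0.I1
cycle 2: W1.I0
cycle 3: W1.I1
cycle 4: idle
cycle 5: idle
cycle 6: idle
cycle 7: W0.I2
cycle 8: idle
cycle 9: W1.I2
cycle 10: W1.I3
cycle 11: idle
cycle 12: idle
cycle 13: W0.I3
cycle 14: W0.I4
cycle 15: idle
cycle 16: idle
cycle 17: idle
cycle 18: idle
cycle 19: idle
cycle 20: W0.I5

Answer: 21 cycles, utilization 10/21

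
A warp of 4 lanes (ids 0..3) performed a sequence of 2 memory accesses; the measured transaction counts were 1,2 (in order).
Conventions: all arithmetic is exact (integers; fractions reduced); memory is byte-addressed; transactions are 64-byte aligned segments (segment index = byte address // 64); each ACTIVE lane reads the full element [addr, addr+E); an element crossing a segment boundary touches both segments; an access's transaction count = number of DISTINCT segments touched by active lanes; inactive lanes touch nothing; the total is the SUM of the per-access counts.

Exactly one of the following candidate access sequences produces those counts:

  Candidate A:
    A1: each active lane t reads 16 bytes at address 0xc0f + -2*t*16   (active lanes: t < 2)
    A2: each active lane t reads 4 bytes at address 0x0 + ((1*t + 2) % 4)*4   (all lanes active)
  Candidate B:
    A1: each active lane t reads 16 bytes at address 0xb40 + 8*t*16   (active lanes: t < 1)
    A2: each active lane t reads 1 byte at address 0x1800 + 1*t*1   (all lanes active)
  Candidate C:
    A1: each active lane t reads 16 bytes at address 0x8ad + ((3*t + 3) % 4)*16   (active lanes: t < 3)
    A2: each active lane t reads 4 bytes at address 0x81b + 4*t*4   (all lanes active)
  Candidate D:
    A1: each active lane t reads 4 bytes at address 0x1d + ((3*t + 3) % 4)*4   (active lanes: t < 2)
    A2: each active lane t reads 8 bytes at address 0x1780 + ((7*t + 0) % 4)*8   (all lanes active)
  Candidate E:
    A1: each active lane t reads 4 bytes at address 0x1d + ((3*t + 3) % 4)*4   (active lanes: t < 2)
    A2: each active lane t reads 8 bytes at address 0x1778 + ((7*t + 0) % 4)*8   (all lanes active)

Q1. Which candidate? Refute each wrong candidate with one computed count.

A: A1 gives 2 transactions, not 1
B: A2 gives 1 transaction, not 2
C: A1 gives 2 transactions, not 1
D: A2 gives 1 transaction, not 2
E: all counts match (1,2)

Answer: E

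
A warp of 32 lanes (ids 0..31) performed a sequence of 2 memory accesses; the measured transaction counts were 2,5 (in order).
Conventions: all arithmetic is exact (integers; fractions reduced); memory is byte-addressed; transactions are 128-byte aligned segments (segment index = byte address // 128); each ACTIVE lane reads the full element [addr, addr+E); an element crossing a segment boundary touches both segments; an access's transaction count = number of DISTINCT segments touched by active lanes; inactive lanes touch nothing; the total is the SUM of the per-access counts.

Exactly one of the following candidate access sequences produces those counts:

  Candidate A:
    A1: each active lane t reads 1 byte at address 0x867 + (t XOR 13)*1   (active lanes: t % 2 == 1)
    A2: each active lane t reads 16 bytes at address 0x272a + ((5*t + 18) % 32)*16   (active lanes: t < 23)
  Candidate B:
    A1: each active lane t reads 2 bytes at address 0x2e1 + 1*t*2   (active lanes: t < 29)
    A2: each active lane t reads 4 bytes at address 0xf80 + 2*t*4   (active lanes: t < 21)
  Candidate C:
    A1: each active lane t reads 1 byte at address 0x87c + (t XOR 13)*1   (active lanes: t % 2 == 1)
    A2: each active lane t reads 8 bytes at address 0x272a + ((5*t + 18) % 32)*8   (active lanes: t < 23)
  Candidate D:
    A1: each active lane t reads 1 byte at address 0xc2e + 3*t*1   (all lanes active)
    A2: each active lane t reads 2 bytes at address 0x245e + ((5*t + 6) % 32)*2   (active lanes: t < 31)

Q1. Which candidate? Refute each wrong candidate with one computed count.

B: A2 gives 2 transactions, not 5
C: A2 gives 3 transactions, not 5
D: A2 gives 2 transactions, not 5
A: all counts match (2,5)

Answer: A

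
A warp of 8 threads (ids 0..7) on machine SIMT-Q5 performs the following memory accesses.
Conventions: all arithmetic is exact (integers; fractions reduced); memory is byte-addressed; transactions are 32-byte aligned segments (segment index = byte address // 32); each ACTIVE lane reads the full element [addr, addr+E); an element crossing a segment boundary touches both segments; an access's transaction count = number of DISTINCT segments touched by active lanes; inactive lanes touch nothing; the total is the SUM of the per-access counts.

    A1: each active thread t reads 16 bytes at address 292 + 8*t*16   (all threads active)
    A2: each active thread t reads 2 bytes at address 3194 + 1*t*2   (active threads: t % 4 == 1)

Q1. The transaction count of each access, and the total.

A1: 8 transactions
A2: 2 transactions

Answer: 8,2; total 10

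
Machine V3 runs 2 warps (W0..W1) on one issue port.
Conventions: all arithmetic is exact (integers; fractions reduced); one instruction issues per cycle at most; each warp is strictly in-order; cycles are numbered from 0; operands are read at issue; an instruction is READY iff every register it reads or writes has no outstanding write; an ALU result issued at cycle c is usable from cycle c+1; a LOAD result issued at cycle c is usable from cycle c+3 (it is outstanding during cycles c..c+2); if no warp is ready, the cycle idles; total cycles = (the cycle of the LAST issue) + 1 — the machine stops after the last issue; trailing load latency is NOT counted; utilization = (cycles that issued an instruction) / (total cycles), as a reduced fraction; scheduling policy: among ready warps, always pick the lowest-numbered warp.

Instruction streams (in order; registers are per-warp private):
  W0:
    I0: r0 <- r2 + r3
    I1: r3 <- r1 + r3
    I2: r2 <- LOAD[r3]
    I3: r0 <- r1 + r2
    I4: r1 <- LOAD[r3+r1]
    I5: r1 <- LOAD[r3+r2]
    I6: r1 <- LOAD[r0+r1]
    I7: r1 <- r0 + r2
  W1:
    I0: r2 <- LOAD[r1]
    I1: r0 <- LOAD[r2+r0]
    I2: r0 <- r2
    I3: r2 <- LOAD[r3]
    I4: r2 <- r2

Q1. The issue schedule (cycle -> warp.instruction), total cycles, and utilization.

cycle 0: W0.I0
cycle 1: W0.I1
cycle 2: W0.I2
cycle 3: W1.I0
cycle 4: idle
cycle 5: W0.I3
cycle 6: W0.I4
cycle 7: W1.I1
cycle 8: idle
cycle 9: W0.I5
cycle 10: W1.I2
cycle 11: W1.I3
cycle 12: W0.I6
cycle 13: idle
cycle 14: W1.I4
cycle 15: W0.I7

Answer: 16 cycles, utilization 13/16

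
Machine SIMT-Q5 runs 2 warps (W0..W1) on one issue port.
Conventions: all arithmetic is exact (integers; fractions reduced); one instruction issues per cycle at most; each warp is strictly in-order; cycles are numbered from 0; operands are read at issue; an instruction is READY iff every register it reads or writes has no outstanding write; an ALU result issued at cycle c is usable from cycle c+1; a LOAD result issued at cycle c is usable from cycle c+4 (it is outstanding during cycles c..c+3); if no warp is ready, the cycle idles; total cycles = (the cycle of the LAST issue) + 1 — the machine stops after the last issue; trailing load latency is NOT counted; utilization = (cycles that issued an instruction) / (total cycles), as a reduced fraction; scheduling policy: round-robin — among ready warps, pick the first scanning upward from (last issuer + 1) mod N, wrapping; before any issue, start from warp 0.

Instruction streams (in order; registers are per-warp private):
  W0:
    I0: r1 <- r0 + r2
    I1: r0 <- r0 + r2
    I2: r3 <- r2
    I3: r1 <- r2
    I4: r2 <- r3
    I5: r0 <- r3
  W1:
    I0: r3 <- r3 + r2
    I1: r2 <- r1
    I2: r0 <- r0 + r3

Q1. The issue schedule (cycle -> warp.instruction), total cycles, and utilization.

cycle 0: W0.I0
cycle 1: W1.I0
cycle 2: W0.I1
cycle 3: W1.I1
cycle 4: W0.I2
cycle 5: W1.I2
cycle 6: W0.I3
cycle 7: W0.I4
cycle 8: W0.I5

Answer: 9 cycles, utilization 1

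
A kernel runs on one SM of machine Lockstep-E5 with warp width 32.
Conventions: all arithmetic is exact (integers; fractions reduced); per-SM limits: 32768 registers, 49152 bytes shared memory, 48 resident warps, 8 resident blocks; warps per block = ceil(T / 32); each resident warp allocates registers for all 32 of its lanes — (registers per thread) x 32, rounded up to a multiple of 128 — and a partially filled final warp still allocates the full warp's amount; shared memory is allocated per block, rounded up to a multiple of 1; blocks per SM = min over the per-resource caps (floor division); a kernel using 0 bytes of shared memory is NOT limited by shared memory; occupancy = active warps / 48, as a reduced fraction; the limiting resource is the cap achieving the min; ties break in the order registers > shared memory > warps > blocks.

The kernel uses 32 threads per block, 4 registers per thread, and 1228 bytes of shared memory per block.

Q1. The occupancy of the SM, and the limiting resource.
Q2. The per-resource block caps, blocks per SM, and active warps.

Answer: occupancy 1/6, limited by blocks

registers: 256 blocks
shared memory: 40 blocks
warps: 48 blocks
blocks: 8 blocks

Answer: 8 blocks, 8 active warps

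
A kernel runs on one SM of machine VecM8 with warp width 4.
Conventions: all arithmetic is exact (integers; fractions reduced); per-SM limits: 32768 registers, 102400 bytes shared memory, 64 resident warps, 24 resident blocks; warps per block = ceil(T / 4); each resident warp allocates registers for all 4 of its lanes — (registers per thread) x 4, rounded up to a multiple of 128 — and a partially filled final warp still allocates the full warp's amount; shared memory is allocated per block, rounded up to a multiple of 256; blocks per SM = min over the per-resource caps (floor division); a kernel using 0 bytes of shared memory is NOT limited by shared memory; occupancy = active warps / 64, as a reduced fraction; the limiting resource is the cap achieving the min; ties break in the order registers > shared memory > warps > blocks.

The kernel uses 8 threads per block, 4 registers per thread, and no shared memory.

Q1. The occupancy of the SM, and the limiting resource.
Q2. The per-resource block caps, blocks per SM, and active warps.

Answer: occupancy 3/4, limited by blocks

registers: 128 blocks
shared memory: no limit (kernel uses none)
warps: 32 blocks
blocks: 24 blocks

Answer: 24 blocks, 48 active warps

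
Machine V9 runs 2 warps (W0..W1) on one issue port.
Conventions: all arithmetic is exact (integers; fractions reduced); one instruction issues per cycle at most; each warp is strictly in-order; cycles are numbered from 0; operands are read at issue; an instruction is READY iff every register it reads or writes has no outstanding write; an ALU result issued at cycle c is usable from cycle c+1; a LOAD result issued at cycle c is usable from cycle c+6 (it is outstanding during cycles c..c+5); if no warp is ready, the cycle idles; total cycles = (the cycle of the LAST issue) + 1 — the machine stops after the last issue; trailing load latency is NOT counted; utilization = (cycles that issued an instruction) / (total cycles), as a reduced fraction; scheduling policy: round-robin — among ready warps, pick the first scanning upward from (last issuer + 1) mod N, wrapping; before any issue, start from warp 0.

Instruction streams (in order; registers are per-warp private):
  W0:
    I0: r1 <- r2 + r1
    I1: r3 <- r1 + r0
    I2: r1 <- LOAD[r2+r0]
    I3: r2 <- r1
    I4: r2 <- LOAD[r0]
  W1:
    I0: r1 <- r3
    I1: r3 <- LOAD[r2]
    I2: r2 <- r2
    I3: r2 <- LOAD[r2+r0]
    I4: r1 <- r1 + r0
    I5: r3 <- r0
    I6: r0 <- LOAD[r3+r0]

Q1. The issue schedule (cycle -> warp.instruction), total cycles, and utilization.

cycle 0: W0.I0
cycle 1: W1.I0
cycle 2: W0.I1
cycle 3: W1.I1
cycle 4: W0.I2
cycle 5: W1.I2
cycle 6: W1.I3
cycle 7: W1.I4
cycle 8: idle
cycle 9: W1.I5
cycle 10: W0.I3
cycle 11: W1.I6
cycle 12: W0.I4

Answer: 13 cycles, utilization 12/13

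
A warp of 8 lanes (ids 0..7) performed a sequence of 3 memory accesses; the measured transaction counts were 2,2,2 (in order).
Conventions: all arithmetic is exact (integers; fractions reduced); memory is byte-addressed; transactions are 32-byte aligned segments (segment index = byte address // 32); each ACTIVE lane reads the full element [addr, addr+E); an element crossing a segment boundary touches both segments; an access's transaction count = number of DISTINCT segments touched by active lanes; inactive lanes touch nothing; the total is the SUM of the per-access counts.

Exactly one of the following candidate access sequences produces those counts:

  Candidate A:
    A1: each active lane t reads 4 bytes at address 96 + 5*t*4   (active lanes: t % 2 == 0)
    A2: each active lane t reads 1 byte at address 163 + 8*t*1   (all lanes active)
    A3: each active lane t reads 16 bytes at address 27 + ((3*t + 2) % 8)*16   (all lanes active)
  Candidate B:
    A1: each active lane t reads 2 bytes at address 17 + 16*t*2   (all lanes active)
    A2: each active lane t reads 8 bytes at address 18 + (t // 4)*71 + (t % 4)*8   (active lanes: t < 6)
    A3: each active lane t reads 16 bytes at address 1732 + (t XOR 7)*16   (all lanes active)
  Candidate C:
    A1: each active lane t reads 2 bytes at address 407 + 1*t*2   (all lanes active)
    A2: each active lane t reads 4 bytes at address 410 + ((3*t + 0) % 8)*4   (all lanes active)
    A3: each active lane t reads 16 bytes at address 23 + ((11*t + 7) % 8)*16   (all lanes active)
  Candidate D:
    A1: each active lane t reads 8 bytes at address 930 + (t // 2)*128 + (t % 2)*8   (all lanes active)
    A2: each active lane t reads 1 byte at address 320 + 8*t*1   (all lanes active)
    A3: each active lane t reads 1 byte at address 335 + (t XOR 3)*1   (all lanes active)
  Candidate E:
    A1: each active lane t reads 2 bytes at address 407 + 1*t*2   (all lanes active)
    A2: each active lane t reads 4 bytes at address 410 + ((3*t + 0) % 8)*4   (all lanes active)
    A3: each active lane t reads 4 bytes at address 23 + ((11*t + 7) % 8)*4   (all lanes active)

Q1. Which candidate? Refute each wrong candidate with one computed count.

A: A1 gives 4 transactions, not 2
B: A1 gives 8 transactions, not 2
C: A3 gives 5 transactions, not 2
D: A1 gives 4 transactions, not 2
E: all counts match (2,2,2)

Answer: E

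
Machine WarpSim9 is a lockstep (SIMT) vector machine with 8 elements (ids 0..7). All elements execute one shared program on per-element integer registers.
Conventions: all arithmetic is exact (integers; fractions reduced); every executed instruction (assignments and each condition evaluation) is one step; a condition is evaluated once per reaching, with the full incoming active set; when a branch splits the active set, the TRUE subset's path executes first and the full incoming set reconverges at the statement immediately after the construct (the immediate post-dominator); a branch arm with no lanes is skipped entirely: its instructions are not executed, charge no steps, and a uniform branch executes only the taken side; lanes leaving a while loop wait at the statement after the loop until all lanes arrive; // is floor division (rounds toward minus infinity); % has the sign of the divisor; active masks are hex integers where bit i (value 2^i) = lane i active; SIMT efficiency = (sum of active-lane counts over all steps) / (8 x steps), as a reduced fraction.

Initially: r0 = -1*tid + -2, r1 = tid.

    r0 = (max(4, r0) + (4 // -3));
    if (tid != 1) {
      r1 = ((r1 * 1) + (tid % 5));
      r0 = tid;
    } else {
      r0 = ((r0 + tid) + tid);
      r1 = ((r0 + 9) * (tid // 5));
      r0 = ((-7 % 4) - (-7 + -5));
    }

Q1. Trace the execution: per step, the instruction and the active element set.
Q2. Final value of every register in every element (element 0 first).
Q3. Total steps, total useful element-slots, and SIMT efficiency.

step 0: r0 <- (max(4, r0) + (4 // -3)) 0xff
step 1: eval (tid != 1)              0xff
step 2: r1 <- ((r1 * 1) + (tid % 5)) 0xfd
step 3: r0 <- tid                    0xfd
step 4: r0 <- ((r0 + tid) + tid)     0x02
step 5: r1 <- ((r0 + 9) * (tid // 5)) 0x02
step 6: r0 <- ((-7 % 4) - (-7 + -5)) 0x02

Answer: 7 steps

r0: 0,13,2,3,4,5,6,7
r1: 0,0,4,6,8,5,7,9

steps = 7; useful = 33; efficiency = 33/56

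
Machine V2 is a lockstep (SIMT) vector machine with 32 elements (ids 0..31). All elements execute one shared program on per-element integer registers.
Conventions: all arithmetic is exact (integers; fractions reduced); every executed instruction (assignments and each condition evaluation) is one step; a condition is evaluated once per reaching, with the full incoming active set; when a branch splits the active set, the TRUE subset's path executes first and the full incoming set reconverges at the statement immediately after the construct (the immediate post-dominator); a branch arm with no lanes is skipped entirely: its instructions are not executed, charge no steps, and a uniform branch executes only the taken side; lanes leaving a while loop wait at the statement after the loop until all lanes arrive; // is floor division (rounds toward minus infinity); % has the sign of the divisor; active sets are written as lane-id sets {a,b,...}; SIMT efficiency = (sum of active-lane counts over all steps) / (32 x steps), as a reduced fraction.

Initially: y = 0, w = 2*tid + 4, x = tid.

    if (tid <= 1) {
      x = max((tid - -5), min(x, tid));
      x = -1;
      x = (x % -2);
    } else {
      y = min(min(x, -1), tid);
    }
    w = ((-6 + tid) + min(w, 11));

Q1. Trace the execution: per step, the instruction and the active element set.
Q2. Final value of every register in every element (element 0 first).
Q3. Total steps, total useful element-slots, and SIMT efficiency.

step 0: eval (tid <= 1)              {0,1,2,3,4,5,6,7,8,9,10,11,12,13,14,15,16,17,18,19,20,21,22,23,24,25,26,27,28,29,30,31}
step 1: x <- max((tid - -5), min(x, tid)) {0,1}
step 2: x <- -1                      {0,1}
step 3: x <- (x % -2)                {0,1}
step 4: y <- min(min(x, -1), tid)    {2,3,4,5,6,7,8,9,10,11,12,13,14,15,16,17,18,19,20,21,22,23,24,25,26,27,28,29,30,31}
step 5: w <- ((-6 + tid) + min(w, 11)) {0,1,2,3,4,5,6,7,8,9,10,11,12,13,14,15,16,17,18,19,20,21,22,23,24,25,26,27,28,29,30,31}

Answer: 6 steps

y: 0,0,-1,-1,-1,-1,-1,-1,-1,-1,-1,-1,-1,-1,-1,-1,-1,-1,-1,-1,-1,-1,-1,-1,-1,-1,-1,-1,-1,-1,-1,-1
w: -2,1,4,7,9,10,11,12,13,14,15,16,17,18,19,20,21,22,23,24,25,26,27,28,29,30,31,32,33,34,35,36
x: -1,-1,2,3,4,5,6,7,8,9,10,11,12,13,14,15,16,17,18,19,20,21,22,23,24,25,26,27,28,29,30,31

steps = 6; useful = 100; efficiency = 100/192 = 25/48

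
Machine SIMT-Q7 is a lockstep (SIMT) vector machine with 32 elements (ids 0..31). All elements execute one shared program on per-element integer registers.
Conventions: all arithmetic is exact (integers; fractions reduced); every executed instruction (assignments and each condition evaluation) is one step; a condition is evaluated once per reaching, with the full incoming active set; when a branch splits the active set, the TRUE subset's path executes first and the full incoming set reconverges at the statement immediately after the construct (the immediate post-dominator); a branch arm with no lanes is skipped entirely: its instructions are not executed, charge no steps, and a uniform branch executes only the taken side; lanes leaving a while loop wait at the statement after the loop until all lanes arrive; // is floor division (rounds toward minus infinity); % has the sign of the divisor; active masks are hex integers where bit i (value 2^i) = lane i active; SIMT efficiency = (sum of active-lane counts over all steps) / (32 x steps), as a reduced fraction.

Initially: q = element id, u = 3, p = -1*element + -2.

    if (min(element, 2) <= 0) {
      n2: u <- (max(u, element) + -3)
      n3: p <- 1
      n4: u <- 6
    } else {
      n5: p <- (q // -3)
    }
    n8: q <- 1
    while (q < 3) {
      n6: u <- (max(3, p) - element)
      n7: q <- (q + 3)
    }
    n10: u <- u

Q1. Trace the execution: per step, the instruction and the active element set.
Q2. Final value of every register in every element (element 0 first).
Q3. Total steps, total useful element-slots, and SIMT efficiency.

step 0: eval (min(element, 2) <= 0)  0xffffffff
step 1: u <- (max(u, element) + -3)  0x00000001
step 2: p <- 1                       0x00000001
step 3: u <- 6                       0x00000001
step 4: p <- (q // -3)               0xfffffffe
step 5: q <- 1                       0xffffffff
step 6: eval (q < 3)                 0xffffffff
step 7: u <- (max(3, p) - element)   0xffffffff
step 8: q <- (q + 3)                 0xffffffff
step 9: eval (q < 3)                 0xffffffff
step 10: u <- u                       0xffffffff

Answer: 11 steps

q: 4,4,4,4,4,4,4,4,4,4,4,4,4,4,4,4,4,4,4,4,4,4,4,4,4,4,4,4,4,4,4,4
u: 3,2,1,0,-1,-2,-3,-4,-5,-6,-7,-8,-9,-10,-11,-12,-13,-14,-15,-16,-17,-18,-19,-20,-21,-22,-23,-24,-25,-26,-27,-28
p: 1,-1,-1,-1,-2,-2,-2,-3,-3,-3,-4,-4,-4,-5,-5,-5,-6,-6,-6,-7,-7,-7,-8,-8,-8,-9,-9,-9,-10,-10,-10,-11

steps = 11; useful = 258; efficiency = 258/352 = 129/176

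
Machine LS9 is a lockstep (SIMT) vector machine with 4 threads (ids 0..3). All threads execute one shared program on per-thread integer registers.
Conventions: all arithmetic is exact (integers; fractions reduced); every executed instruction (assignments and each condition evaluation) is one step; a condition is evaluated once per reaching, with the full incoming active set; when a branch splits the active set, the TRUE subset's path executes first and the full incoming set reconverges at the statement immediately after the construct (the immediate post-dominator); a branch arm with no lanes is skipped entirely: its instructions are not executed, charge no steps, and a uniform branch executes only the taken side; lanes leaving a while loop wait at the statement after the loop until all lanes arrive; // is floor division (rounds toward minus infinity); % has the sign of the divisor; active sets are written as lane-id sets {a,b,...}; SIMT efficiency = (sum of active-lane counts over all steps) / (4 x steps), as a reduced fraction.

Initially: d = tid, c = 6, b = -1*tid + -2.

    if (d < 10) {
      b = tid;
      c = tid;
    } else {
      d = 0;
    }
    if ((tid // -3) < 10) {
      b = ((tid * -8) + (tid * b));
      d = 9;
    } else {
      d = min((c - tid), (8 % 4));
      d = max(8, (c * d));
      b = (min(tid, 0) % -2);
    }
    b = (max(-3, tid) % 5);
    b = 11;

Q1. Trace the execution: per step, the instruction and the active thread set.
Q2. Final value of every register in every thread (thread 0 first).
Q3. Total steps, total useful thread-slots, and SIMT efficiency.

step 0: eval (d < 10)                {0,1,2,3}
step 1: b <- tid                     {0,1,2,3}
step 2: c <- tid                     {0,1,2,3}
step 3: eval ((tid // -3) < 10)      {0,1,2,3}
step 4: b <- ((tid * -8) + (tid * b)) {0,1,2,3}
step 5: d <- 9                       {0,1,2,3}
step 6: b <- (max(-3, tid) % 5)      {0,1,2,3}
step 7: b <- 11                      {0,1,2,3}

Answer: 8 steps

d: 9,9,9,9
c: 0,1,2,3
b: 11,11,11,11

steps = 8; useful = 32; efficiency = 32/32 = 1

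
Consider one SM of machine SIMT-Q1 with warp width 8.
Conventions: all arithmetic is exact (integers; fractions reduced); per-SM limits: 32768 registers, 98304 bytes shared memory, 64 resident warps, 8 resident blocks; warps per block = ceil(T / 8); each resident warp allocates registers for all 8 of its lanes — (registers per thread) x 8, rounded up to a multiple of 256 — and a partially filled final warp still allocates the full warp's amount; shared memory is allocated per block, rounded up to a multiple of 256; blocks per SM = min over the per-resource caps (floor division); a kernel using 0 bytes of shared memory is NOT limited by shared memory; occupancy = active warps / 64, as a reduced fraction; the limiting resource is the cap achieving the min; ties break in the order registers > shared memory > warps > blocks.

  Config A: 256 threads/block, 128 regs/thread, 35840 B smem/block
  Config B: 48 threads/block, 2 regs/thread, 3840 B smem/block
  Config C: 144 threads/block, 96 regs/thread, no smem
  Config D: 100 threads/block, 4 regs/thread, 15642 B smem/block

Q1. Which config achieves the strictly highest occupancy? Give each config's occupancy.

occupancies: A 1/2, B 3/4, C 9/16, D 13/16

Answer: D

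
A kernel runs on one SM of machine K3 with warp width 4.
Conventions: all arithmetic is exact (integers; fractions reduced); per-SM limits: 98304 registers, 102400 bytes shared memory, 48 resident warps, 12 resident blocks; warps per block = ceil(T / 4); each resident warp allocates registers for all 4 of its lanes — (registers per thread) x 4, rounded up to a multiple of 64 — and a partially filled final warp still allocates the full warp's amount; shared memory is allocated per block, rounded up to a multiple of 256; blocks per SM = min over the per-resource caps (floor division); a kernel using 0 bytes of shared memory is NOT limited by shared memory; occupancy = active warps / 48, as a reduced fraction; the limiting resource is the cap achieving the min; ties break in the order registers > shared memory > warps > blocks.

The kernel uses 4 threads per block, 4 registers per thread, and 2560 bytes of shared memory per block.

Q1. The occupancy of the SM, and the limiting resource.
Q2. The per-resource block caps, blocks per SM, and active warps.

Answer: occupancy 1/4, limited by blocks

registers: 1536 blocks
shared memory: 40 blocks
warps: 48 blocks
blocks: 12 blocks

Answer: 12 blocks, 12 active warps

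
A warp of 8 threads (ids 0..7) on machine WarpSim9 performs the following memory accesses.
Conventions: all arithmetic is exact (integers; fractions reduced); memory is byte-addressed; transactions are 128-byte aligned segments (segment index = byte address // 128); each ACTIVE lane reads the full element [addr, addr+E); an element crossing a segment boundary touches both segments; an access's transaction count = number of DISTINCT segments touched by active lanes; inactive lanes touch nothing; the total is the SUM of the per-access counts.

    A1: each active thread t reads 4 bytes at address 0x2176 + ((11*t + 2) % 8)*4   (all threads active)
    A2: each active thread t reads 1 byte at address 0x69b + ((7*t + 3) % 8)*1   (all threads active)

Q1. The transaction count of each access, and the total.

A1: 2 transactions
A2: 1 transaction

Answer: 2,1; total 3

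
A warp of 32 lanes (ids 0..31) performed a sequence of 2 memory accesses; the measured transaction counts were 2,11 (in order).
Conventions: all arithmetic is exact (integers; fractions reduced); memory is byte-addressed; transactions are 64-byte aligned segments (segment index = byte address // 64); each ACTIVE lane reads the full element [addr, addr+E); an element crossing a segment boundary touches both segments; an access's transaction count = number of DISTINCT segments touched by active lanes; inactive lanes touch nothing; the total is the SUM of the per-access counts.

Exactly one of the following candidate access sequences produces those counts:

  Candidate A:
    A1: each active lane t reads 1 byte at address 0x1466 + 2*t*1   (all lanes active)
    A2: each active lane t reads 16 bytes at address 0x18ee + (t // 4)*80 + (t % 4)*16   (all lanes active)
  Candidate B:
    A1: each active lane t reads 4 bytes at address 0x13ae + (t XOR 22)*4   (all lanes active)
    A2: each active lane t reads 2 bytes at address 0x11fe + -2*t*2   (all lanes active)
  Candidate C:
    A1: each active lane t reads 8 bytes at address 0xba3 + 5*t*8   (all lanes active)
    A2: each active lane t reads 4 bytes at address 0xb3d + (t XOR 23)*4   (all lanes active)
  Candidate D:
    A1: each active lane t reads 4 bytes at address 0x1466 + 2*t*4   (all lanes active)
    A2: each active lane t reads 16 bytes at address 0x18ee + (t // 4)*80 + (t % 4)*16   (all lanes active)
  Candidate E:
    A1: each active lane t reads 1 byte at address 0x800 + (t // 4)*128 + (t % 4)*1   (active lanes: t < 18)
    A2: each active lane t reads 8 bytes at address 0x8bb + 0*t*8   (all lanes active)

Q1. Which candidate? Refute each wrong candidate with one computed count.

B: A1 gives 3 transactions, not 2
C: A1 gives 21 transactions, not 2
D: A1 gives 5 transactions, not 2
E: A1 gives 5 transactions, not 2
A: all counts match (2,11)

Answer: A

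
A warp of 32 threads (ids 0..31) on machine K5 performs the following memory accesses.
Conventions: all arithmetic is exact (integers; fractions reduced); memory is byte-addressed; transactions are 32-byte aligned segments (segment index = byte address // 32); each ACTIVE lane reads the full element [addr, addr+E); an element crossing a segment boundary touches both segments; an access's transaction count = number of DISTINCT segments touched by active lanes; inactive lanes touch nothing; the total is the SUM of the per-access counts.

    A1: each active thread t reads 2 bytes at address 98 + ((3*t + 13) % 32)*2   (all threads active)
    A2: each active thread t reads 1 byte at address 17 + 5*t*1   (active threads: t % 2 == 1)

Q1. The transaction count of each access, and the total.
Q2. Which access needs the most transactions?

A1: 3 transactions
A2: 6 transactions

Answer: 3,6; total 9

Answer: A2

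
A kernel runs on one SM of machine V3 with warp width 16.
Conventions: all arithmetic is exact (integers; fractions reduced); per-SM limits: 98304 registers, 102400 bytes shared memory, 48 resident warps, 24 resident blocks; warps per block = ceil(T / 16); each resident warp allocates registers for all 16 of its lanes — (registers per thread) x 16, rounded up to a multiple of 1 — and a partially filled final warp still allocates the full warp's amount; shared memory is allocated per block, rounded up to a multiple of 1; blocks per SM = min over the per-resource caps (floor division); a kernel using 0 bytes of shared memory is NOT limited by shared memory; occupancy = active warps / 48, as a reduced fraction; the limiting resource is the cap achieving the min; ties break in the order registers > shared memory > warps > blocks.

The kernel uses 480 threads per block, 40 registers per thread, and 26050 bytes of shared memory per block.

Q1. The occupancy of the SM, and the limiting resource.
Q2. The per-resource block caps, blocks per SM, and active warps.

Answer: occupancy 5/8, limited by warps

registers: 5 blocks
shared memory: 3 blocks
warps: 1 block
blocks: 24 blocks

Answer: 1 block, 30 active warps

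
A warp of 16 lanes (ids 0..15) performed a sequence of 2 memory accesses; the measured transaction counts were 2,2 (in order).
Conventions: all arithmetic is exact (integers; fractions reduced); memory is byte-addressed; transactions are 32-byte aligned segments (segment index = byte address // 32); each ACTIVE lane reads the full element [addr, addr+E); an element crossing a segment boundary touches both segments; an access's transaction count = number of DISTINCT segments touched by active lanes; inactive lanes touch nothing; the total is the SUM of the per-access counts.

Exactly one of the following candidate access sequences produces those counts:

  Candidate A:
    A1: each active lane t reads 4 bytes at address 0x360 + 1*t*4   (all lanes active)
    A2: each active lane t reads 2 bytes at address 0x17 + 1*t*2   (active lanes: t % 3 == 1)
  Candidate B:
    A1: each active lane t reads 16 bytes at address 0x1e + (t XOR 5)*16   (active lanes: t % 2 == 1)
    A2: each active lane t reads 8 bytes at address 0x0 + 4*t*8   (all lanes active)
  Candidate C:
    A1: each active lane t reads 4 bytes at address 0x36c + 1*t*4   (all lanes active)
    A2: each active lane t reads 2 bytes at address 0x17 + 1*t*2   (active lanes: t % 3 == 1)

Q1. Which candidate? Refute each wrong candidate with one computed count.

B: A1 gives 9 transactions, not 2
C: A1 gives 3 transactions, not 2
A: all counts match (2,2)

Answer: A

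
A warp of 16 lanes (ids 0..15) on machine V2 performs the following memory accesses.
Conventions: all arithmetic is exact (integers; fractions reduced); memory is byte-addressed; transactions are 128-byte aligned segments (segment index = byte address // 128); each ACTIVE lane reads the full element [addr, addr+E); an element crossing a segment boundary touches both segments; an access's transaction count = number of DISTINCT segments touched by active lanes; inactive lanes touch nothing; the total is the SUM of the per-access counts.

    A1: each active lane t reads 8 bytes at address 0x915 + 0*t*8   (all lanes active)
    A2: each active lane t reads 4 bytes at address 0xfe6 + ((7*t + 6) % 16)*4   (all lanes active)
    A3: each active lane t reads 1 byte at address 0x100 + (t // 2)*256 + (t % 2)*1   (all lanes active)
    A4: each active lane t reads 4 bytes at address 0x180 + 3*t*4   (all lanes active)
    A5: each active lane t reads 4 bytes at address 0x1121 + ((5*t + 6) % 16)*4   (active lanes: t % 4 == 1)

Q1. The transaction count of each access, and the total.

A1: 1 transaction
A2: 2 transactions
A3: 8 transactions
A4: 2 transactions
A5: 1 transaction

Answer: 1,2,8,2,1; total 14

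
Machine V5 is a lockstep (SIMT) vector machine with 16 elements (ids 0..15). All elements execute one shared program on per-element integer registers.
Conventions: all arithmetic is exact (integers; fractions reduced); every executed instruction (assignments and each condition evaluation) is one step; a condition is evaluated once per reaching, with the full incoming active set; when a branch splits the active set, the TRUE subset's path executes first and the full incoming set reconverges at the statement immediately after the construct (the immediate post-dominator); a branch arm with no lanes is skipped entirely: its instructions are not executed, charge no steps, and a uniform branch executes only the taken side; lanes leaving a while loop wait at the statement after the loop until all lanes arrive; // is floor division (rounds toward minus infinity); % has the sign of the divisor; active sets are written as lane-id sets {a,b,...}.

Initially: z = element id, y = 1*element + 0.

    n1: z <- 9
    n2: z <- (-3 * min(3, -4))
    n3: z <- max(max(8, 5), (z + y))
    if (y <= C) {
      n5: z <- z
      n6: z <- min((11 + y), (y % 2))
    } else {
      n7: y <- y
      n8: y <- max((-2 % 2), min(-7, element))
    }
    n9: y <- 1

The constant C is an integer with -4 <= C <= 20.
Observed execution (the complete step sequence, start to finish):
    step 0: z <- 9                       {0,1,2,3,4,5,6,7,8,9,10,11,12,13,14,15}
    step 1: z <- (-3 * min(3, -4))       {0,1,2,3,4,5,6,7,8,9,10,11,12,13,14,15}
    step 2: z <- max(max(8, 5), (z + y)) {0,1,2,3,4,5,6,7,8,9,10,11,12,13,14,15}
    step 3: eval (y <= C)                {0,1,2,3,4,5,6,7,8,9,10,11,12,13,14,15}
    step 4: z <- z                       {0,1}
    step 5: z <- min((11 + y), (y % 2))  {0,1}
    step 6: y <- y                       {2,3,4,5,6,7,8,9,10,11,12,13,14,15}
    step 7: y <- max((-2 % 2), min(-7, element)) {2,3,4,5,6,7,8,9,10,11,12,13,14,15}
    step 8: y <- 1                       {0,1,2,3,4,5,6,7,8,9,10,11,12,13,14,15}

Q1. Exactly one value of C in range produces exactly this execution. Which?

Answer: C = 1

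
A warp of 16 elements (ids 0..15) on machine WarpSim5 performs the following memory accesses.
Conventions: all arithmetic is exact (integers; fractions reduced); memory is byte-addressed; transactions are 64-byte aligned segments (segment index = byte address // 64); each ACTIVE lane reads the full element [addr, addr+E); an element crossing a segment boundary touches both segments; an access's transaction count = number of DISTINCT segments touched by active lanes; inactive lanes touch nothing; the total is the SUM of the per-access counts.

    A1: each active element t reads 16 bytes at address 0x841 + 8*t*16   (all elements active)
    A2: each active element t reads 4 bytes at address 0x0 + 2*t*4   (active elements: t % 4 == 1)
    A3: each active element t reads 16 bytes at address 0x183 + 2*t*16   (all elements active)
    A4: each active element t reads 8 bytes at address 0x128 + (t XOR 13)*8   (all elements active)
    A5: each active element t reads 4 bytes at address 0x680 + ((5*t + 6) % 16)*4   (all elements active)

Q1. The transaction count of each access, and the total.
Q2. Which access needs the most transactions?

A1: 16 transactions
A2: 2 transactions
A3: 8 transactions
A4: 3 transactions
A5: 1 transaction

Answer: 16,2,8,3,1; total 30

Answer: A1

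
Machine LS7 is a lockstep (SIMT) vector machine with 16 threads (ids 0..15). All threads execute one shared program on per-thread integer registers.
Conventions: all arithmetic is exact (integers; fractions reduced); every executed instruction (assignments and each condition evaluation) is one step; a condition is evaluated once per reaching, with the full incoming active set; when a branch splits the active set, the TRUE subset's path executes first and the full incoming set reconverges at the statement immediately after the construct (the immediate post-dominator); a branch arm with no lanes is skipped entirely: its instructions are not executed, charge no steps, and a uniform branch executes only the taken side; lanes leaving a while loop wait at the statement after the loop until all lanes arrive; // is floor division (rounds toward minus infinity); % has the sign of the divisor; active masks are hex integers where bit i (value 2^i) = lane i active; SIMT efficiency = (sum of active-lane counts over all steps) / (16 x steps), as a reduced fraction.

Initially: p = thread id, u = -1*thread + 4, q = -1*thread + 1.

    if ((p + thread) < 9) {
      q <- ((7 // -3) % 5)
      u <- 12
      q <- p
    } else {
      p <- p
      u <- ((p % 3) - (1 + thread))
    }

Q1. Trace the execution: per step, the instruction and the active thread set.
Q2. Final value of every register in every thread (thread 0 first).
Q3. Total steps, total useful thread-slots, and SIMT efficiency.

step 0: eval ((p + thread) < 9)      0xffff
step 1: q <- ((7 // -3) % 5)         0x001f
step 2: u <- 12                      0x001f
step 3: q <- p                       0x001f
step 4: p <- p                       0xffe0
step 5: u <- ((p % 3) - (1 + thread)) 0xffe0

Answer: 6 steps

p: 0,1,2,3,4,5,6,7,8,9,10,11,12,13,14,15
u: 12,12,12,12,12,-4,-7,-7,-7,-10,-10,-10,-13,-13,-13,-16
q: 0,1,2,3,4,-4,-5,-6,-7,-8,-9,-10,-11,-12,-13,-14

steps = 6; useful = 53; efficiency = 53/96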